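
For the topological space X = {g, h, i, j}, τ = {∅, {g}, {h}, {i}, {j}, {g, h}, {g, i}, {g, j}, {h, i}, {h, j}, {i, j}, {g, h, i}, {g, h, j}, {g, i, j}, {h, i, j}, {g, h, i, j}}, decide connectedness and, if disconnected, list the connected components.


(X, τ) is disconnected; components = [{g}, {h}, {i}, {j}].

Find clopen sets (U ∈ τ with X ∖ U ∈ τ):
  U = ∅, X ∖ U = {g, h, i, j} — both open, so U is clopen.
  U = {g}, X ∖ U = {h, i, j} — both open, so U is clopen.
  U = {h}, X ∖ U = {g, i, j} — both open, so U is clopen.
  U = {i}, X ∖ U = {g, h, j} — both open, so U is clopen.
  U = {j}, X ∖ U = {g, h, i} — both open, so U is clopen.
  U = {g, h}, X ∖ U = {i, j} — both open, so U is clopen.
  U = {g, i}, X ∖ U = {h, j} — both open, so U is clopen.
  U = {g, j}, X ∖ U = {h, i} — both open, so U is clopen.
  U = {h, i}, X ∖ U = {g, j} — both open, so U is clopen.
  U = {h, j}, X ∖ U = {g, i} — both open, so U is clopen.
  U = {i, j}, X ∖ U = {g, h} — both open, so U is clopen.
  U = {g, h, i}, X ∖ U = {j} — both open, so U is clopen.
  U = {g, h, j}, X ∖ U = {i} — both open, so U is clopen.
  U = {g, i, j}, X ∖ U = {h} — both open, so U is clopen.
  U = {h, i, j}, X ∖ U = {g} — both open, so U is clopen.
  U = {g, h, i, j}, X ∖ U = ∅ — both open, so U is clopen.
Nontrivial clopen(s) exist: e.g. {i, j}. So (X, τ) is disconnected.
Compute connected components by grouping points that agree on all clopens:
  component: {g}
  component: {h}
  component: {i}
  component: {j}


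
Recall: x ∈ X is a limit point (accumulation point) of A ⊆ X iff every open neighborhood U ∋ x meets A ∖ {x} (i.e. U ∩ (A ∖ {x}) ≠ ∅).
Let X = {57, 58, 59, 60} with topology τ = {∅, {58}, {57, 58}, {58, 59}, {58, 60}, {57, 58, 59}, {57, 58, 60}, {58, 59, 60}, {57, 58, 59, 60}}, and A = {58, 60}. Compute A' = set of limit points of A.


A' = {57, 59, 60}

For each x ∈ X, list the open sets U ∈ τ with x ∈ U, then check whether U ∩ (A ∖ {x}) ≠ ∅ for every such U.
  x = 57: opens ∋ x are {57, 58}, {57, 58, 59}, {57, 58, 60}, {57, 58, 59, 60}; each meets A ∖ {57}, so x IS a limit point.
  x = 58: open {58} ∋ x has {58} ∩ (A ∖ {58}) = ∅, so x is NOT a limit point.
  x = 59: opens ∋ x are {58, 59}, {57, 58, 59}, {58, 59, 60}, {57, 58, 59, 60}; each meets A ∖ {59}, so x IS a limit point.
  x = 60: opens ∋ x are {58, 60}, {57, 58, 60}, {58, 59, 60}, {57, 58, 59, 60}; each meets A ∖ {60}, so x IS a limit point.
Collecting: A' = {57, 59, 60}.


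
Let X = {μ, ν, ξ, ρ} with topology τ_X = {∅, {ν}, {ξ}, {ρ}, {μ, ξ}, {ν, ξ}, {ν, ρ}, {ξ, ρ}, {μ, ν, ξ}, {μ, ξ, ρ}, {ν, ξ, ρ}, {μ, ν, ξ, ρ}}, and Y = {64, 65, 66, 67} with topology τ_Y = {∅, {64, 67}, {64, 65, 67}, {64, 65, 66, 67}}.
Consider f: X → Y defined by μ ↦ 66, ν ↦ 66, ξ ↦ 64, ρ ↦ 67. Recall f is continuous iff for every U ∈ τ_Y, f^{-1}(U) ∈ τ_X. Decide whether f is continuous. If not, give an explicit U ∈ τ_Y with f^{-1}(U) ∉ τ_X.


f IS continuous.

Compute f^{-1}(U) for each U ∈ τ_Y:
  U = ∅: f^{-1}(U) = ∅ ∈ τ_X ✓.
  U = {64, 67}: f^{-1}(U) = {ξ, ρ} ∈ τ_X ✓.
  U = {64, 65, 67}: f^{-1}(U) = {ξ, ρ} ∈ τ_X ✓.
  U = {64, 65, 66, 67}: f^{-1}(U) = {μ, ν, ξ, ρ} ∈ τ_X ✓.
Every preimage lies in τ_X, so f IS continuous.


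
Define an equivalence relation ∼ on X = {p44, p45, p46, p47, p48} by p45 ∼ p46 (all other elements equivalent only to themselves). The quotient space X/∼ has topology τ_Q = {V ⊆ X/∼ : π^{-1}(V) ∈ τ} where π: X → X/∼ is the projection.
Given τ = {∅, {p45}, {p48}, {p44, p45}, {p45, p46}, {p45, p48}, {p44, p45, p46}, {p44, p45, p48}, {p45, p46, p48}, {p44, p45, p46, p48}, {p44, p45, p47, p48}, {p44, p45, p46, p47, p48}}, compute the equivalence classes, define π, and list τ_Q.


X/∼ = {[p44], [p45=p46], [p47], [p48]}; |τ_Q| = 7.

Equivalence classes: [p44], [p45=p46], [p47], [p48].
Quotient map π: X → X/∼ sends p44 ↦ [p44], p45 ↦ [p45=p46], p46 ↦ [p45=p46], p47 ↦ [p47], p48 ↦ [p48].
For each subset V ⊆ X/∼, compute π^{-1}(V) ⊆ X and check whether π^{-1}(V) ∈ τ. V is open in τ_Q iff π^{-1}(V) ∈ τ.
  V = {}: π^{-1}(V) = ∅ ∈ τ ✓.
  V = {[p44]}: π^{-1}(V) = {p44} ∉ τ ✗.
  V = {[p45=p46]}: π^{-1}(V) = {p45, p46} ∈ τ ✓.
  V = {[p44], [p45=p46]}: π^{-1}(V) = {p44, p45, p46} ∈ τ ✓.
  V = {[p47]}: π^{-1}(V) = {p47} ∉ τ ✗.
  V = {[p44], [p47]}: π^{-1}(V) = {p44, p47} ∉ τ ✗.
  V = {[p45=p46], [p47]}: π^{-1}(V) = {p45, p46, p47} ∉ τ ✗.
  V = {[p44], [p45=p46], [p47]}: π^{-1}(V) = {p44, p45, p46, p47} ∉ τ ✗.
  V = {[p48]}: π^{-1}(V) = {p48} ∈ τ ✓.
  V = {[p44], [p48]}: π^{-1}(V) = {p44, p48} ∉ τ ✗.
  V = {[p45=p46], [p48]}: π^{-1}(V) = {p45, p46, p48} ∈ τ ✓.
  V = {[p44], [p45=p46], [p48]}: π^{-1}(V) = {p44, p45, p46, p48} ∈ τ ✓.
  V = {[p47], [p48]}: π^{-1}(V) = {p47, p48} ∉ τ ✗.
  V = {[p44], [p47], [p48]}: π^{-1}(V) = {p44, p47, p48} ∉ τ ✗.
  V = {[p45=p46], [p47], [p48]}: π^{-1}(V) = {p45, p46, p47, p48} ∉ τ ✗.
  V = {[p44], [p45=p46], [p47], [p48]}: π^{-1}(V) = {p44, p45, p46, p47, p48} ∈ τ ✓.
Open sets in the quotient: τ_Q = {{}, {[p45=p46]}, {[p44], [p45=p46]}, {[p48]}, {[p45=p46], [p48]}, {[p44], [p45=p46], [p48]}, {[p44], [p45=p46], [p47], [p48]}} (7 elements).


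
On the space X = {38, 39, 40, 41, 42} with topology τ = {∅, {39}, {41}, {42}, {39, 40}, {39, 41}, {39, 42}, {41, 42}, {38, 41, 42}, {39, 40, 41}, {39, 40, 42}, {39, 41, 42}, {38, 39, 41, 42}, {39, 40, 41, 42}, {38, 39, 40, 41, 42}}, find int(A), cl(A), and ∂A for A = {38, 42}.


int(A) = {42}, cl(A) = {38, 42}, ∂A = {38}.

Closed sets in (X, τ) are complements of opens:
  closed(X, τ) = {∅, {38}, {40}, {38, 40}, {38, 41}, {38, 42}, {39, 40}, {38, 39, 40}, {38, 40, 41}, {38, 40, 42}, {38, 41, 42}, {38, 39, 40, 41}, {38, 39, 40, 42}, {38, 40, 41, 42}, {38, 39, 40, 41, 42}}.
int(A) = ⋃ {U ∈ τ : U ⊆ A}. Opens contained in A: ∅, {42}.
Taking the union of these: int(A) = {42}.
cl(A) = ⋂ {C closed : A ⊆ C}. Closed sets containing A: {38, 42}, {38, 40, 42}, {38, 41, 42}, {38, 39, 40, 42}, {38, 40, 41, 42}, {38, 39, 40, 41, 42}.
Intersecting these: cl(A) = {38, 42}.
∂A = cl(A) ∖ int(A) = {38, 42} ∖ {42} = {38}.


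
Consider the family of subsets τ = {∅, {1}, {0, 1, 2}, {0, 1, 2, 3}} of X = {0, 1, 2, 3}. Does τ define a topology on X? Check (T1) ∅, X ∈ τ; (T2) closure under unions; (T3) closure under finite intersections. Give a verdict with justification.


τ IS a topology on X.

Axiom (T1): ∅ ∈ τ? Yes; X ∈ τ? Yes.
Axiom (T2/T3): check pairwise unions and intersections of members of τ.
All pairwise intersections and unions checked — each lies in τ. Therefore τ satisfies (T1), (T2), (T3): it IS a topology on X.


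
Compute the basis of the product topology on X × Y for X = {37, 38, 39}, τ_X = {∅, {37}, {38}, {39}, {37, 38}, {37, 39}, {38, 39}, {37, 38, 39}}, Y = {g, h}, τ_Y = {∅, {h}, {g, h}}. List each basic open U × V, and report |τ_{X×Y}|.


Basis B = {∅ × ∅, {37} × {h}, {38} × {h}, {39} × {h}, {37} × {g, h}, {37, 38} × {h}, {37, 39} × {h}, {38} × {g, h}, {38, 39} × {h}, {39} × {g, h}, {37, 38, 39} × {h}, {37, 38} × {g, h}, {37, 39} × {g, h}, {38, 39} × {g, h}, {37, 38, 39} × {g, h}}; |τ_{X×Y}| = 27.

Enumerate products U × V with U ∈ τ_X, V ∈ τ_Y (deduplicated):
  ∅ × ∅ = {} (∅)
  {37} × {h} = {(37,h)}
  {38} × {h} = {(38,h)}
  {39} × {h} = {(39,h)}
  {37} × {g, h} = {(37,g), (37,h)}
  {37, 38} × {h} = {(37,h), (38,h)}
  {37, 39} × {h} = {(37,h), (39,h)}
  {38} × {g, h} = {(38,g), (38,h)}
  {38, 39} × {h} = {(38,h), (39,h)}
  {39} × {g, h} = {(39,g), (39,h)}
  {37, 38, 39} × {h} = {(37,h), (38,h), (39,h)}
  {37, 38} × {g, h} = {(37,g), (37,h), (38,g), (38,h)}
  {37, 39} × {g, h} = {(37,g), (37,h), (39,g), (39,h)}
  {38, 39} × {g, h} = {(38,g), (38,h), (39,g), (39,h)}
  {37, 38, 39} × {g, h} = {(37,g), (37,h), (38,g), (38,h), (39,g), (39,h)}
These 15 distinct sets form the basis B.
Close under arbitrary unions to get τ_{X×Y}; counting gives |τ_{X×Y}| = 27.


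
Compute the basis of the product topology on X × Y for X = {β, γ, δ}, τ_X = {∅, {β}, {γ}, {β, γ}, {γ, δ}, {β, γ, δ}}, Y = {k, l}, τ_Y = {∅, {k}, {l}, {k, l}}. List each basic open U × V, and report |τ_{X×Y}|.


Basis B = {∅ × ∅, {β} × {k}, {β} × {l}, {γ} × {k}, {γ} × {l}, {β} × {k, l}, {β, γ} × {k}, {β, γ} × {l}, {γ} × {k, l}, {γ, δ} × {k}, {γ, δ} × {l}, {β, γ, δ} × {k}, {β, γ, δ} × {l}, {β, γ} × {k, l}, {γ, δ} × {k, l}, {β, γ, δ} × {k, l}}; |τ_{X×Y}| = 36.

Enumerate products U × V with U ∈ τ_X, V ∈ τ_Y (deduplicated):
  ∅ × ∅ = {} (∅)
  {β} × {k} = {(β,k)}
  {β} × {l} = {(β,l)}
  {γ} × {k} = {(γ,k)}
  {γ} × {l} = {(γ,l)}
  {β} × {k, l} = {(β,k), (β,l)}
  {β, γ} × {k} = {(β,k), (γ,k)}
  {β, γ} × {l} = {(β,l), (γ,l)}
  {γ} × {k, l} = {(γ,k), (γ,l)}
  {γ, δ} × {k} = {(γ,k), (δ,k)}
  {γ, δ} × {l} = {(γ,l), (δ,l)}
  {β, γ, δ} × {k} = {(β,k), (γ,k), (δ,k)}
  {β, γ, δ} × {l} = {(β,l), (γ,l), (δ,l)}
  {β, γ} × {k, l} = {(β,k), (β,l), (γ,k), (γ,l)}
  {γ, δ} × {k, l} = {(γ,k), (γ,l), (δ,k), (δ,l)}
  {β, γ, δ} × {k, l} = {(β,k), (β,l), (γ,k), (γ,l), (δ,k), (δ,l)}
These 16 distinct sets form the basis B.
Close under arbitrary unions to get τ_{X×Y}; counting gives |τ_{X×Y}| = 36.


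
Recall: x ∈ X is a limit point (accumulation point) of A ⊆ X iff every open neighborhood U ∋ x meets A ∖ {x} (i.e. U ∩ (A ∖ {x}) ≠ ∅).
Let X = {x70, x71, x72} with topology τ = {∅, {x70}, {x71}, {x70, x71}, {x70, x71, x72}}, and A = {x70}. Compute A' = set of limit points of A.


A' = {x72}

For each x ∈ X, list the open sets U ∈ τ with x ∈ U, then check whether U ∩ (A ∖ {x}) ≠ ∅ for every such U.
  x = x70: open {x70} ∋ x has {x70} ∩ (A ∖ {x70}) = ∅, so x is NOT a limit point.
  x = x71: open {x71} ∋ x has {x71} ∩ (A ∖ {x71}) = ∅, so x is NOT a limit point.
  x = x72: opens ∋ x are {x70, x71, x72}; each meets A ∖ {x72}, so x IS a limit point.
Collecting: A' = {x72}.


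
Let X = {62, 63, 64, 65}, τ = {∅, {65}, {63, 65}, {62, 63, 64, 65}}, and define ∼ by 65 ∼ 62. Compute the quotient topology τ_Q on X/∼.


X/∼ = {[62=65], [63], [64]}; |τ_Q| = 2.

Equivalence classes: [62=65], [63], [64].
Quotient map π: X → X/∼ sends 62 ↦ [62=65], 63 ↦ [63], 64 ↦ [64], 65 ↦ [62=65].
For each subset V ⊆ X/∼, compute π^{-1}(V) ⊆ X and check whether π^{-1}(V) ∈ τ. V is open in τ_Q iff π^{-1}(V) ∈ τ.
  V = {}: π^{-1}(V) = ∅ ∈ τ ✓.
  V = {[62=65]}: π^{-1}(V) = {62, 65} ∉ τ ✗.
  V = {[63]}: π^{-1}(V) = {63} ∉ τ ✗.
  V = {[62=65], [63]}: π^{-1}(V) = {62, 63, 65} ∉ τ ✗.
  V = {[64]}: π^{-1}(V) = {64} ∉ τ ✗.
  V = {[62=65], [64]}: π^{-1}(V) = {62, 64, 65} ∉ τ ✗.
  V = {[63], [64]}: π^{-1}(V) = {63, 64} ∉ τ ✗.
  V = {[62=65], [63], [64]}: π^{-1}(V) = {62, 63, 64, 65} ∈ τ ✓.
Open sets in the quotient: τ_Q = {{}, {[62=65], [63], [64]}} (2 elements).


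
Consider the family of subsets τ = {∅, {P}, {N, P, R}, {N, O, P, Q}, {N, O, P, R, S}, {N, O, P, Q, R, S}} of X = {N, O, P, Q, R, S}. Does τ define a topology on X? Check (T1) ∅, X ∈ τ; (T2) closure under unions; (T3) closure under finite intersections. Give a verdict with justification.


τ is NOT a topology on X.

Axiom (T1): ∅ ∈ τ? Yes; X ∈ τ? Yes.
Axiom (T2/T3): check pairwise unions and intersections of members of τ.
Counterexample for (T3): {N, P, R} ∩ {N, O, P, Q} = {N, P} ∉ τ. Therefore τ is NOT a topology.


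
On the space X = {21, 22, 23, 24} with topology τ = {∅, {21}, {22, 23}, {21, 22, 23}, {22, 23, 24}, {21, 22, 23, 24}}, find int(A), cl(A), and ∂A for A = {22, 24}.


int(A) = ∅, cl(A) = {22, 23, 24}, ∂A = {22, 23, 24}.

Closed sets in (X, τ) are complements of opens:
  closed(X, τ) = {∅, {21}, {24}, {21, 24}, {22, 23, 24}, {21, 22, 23, 24}}.
int(A) = ⋃ {U ∈ τ : U ⊆ A}. Opens contained in A: ∅.
Taking the union of these: int(A) = ∅.
cl(A) = ⋂ {C closed : A ⊆ C}. Closed sets containing A: {22, 23, 24}, {21, 22, 23, 24}.
Intersecting these: cl(A) = {22, 23, 24}.
∂A = cl(A) ∖ int(A) = {22, 23, 24} ∖ ∅ = {22, 23, 24}.


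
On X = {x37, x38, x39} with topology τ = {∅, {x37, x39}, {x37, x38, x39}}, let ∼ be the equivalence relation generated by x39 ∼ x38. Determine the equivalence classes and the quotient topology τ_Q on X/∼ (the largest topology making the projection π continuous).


X/∼ = {[x37], [x38=x39]}; |τ_Q| = 2.

Equivalence classes: [x37], [x38=x39].
Quotient map π: X → X/∼ sends x37 ↦ [x37], x38 ↦ [x38=x39], x39 ↦ [x38=x39].
For each subset V ⊆ X/∼, compute π^{-1}(V) ⊆ X and check whether π^{-1}(V) ∈ τ. V is open in τ_Q iff π^{-1}(V) ∈ τ.
  V = {}: π^{-1}(V) = ∅ ∈ τ ✓.
  V = {[x37]}: π^{-1}(V) = {x37} ∉ τ ✗.
  V = {[x38=x39]}: π^{-1}(V) = {x38, x39} ∉ τ ✗.
  V = {[x37], [x38=x39]}: π^{-1}(V) = {x37, x38, x39} ∈ τ ✓.
Open sets in the quotient: τ_Q = {{}, {[x37], [x38=x39]}} (2 elements).


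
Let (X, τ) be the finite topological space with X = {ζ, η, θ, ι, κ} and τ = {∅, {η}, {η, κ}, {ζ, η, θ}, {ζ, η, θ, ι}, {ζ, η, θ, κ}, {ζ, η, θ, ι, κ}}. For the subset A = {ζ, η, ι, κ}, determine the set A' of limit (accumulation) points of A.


A' = {ζ, θ, ι, κ}

For each x ∈ X, list the open sets U ∈ τ with x ∈ U, then check whether U ∩ (A ∖ {x}) ≠ ∅ for every such U.
  x = ζ: opens ∋ x are {ζ, η, θ}, {ζ, η, θ, ι}, {ζ, η, θ, κ}, {ζ, η, θ, ι, κ}; each meets A ∖ {ζ}, so x IS a limit point.
  x = η: open {η} ∋ x has {η} ∩ (A ∖ {η}) = ∅, so x is NOT a limit point.
  x = θ: opens ∋ x are {ζ, η, θ}, {ζ, η, θ, ι}, {ζ, η, θ, κ}, {ζ, η, θ, ι, κ}; each meets A ∖ {θ}, so x IS a limit point.
  x = ι: opens ∋ x are {ζ, η, θ, ι}, {ζ, η, θ, ι, κ}; each meets A ∖ {ι}, so x IS a limit point.
  x = κ: opens ∋ x are {η, κ}, {ζ, η, θ, κ}, {ζ, η, θ, ι, κ}; each meets A ∖ {κ}, so x IS a limit point.
Collecting: A' = {ζ, θ, ι, κ}.


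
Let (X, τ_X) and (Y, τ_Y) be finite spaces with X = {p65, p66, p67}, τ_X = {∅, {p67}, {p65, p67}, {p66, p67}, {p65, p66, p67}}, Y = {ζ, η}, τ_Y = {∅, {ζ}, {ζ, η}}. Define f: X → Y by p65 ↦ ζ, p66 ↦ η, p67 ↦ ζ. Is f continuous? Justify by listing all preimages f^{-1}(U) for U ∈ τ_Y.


f IS continuous.

Compute f^{-1}(U) for each U ∈ τ_Y:
  U = ∅: f^{-1}(U) = ∅ ∈ τ_X ✓.
  U = {ζ}: f^{-1}(U) = {p65, p67} ∈ τ_X ✓.
  U = {ζ, η}: f^{-1}(U) = {p65, p66, p67} ∈ τ_X ✓.
Every preimage lies in τ_X, so f IS continuous.


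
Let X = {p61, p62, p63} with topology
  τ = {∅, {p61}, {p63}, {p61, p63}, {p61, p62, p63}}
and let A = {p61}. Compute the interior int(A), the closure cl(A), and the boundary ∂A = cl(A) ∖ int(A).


int(A) = {p61}, cl(A) = {p61, p62}, ∂A = {p62}.

Closed sets in (X, τ) are complements of opens:
  closed(X, τ) = {∅, {p62}, {p61, p62}, {p62, p63}, {p61, p62, p63}}.
int(A) = ⋃ {U ∈ τ : U ⊆ A}. Opens contained in A: ∅, {p61}.
Taking the union of these: int(A) = {p61}.
cl(A) = ⋂ {C closed : A ⊆ C}. Closed sets containing A: {p61, p62}, {p61, p62, p63}.
Intersecting these: cl(A) = {p61, p62}.
∂A = cl(A) ∖ int(A) = {p61, p62} ∖ {p61} = {p62}.


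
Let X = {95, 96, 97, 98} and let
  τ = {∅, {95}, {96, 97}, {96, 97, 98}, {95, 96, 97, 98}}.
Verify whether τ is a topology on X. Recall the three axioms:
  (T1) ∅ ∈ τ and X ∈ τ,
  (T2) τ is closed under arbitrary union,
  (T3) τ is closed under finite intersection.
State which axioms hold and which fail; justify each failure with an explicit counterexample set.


τ is NOT a topology on X.

Axiom (T1): ∅ ∈ τ? Yes; X ∈ τ? Yes.
Axiom (T2/T3): check pairwise unions and intersections of members of τ.
Counterexample for (T2): {95} ∪ {96, 97} = {95, 96, 97} ∉ τ. Therefore τ is NOT a topology.


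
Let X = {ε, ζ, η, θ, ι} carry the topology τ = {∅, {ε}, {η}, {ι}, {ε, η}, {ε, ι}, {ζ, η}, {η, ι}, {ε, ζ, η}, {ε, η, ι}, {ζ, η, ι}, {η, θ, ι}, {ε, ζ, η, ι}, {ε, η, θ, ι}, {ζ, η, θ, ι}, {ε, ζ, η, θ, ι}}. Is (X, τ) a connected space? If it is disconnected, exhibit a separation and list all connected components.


(X, τ) is disconnected; components = [{ε}, {ζ, η, θ, ι}].

Find clopen sets (U ∈ τ with X ∖ U ∈ τ):
  U = ∅, X ∖ U = {ε, ζ, η, θ, ι} — both open, so U is clopen.
  U = {ε}, X ∖ U = {ζ, η, θ, ι} — both open, so U is clopen.
  U = {ζ, η, θ, ι}, X ∖ U = {ε} — both open, so U is clopen.
  U = {ε, ζ, η, θ, ι}, X ∖ U = ∅ — both open, so U is clopen.
Nontrivial clopen(s) exist: e.g. {ε}. So (X, τ) is disconnected.
Compute connected components by grouping points that agree on all clopens:
  component: {ε}
  component: {ζ, η, θ, ι}


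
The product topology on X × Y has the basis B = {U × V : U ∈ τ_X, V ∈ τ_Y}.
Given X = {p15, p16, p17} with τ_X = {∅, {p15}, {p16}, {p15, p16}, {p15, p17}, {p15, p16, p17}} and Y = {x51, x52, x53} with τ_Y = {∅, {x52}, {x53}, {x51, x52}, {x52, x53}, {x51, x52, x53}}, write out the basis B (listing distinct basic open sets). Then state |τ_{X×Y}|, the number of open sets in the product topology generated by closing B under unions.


Basis B = {∅ × ∅, {p15} × {x52}, {p15} × {x53}, {p16} × {x52}, {p16} × {x53}, {p15} × {x51, x52}, {p15} × {x52, x53}, {p15, p16} × {x52}, {p15, p17} × {x52}, {p15, p16} × {x53}, {p15, p17} × {x53}, {p16} × {x51, x52}, {p16} × {x52, x53}, {p15} × {x51, x52, x53}, {p15, p16, p17} × {x52}, {p15, p16, p17} × {x53}, {p16} × {x51, x52, x53}, {p15, p16} × {x51, x52}, {p15, p17} × {x51, x52}, {p15, p16} × {x52, x53}, {p15, p17} × {x52, x53}, {p15, p16} × {x51, x52, x53}, {p15, p17} × {x51, x52, x53}, {p15, p16, p17} × {x51, x52}, {p15, p16, p17} × {x52, x53}, {p15, p16, p17} × {x51, x52, x53}}; |τ_{X×Y}| = 108.

Enumerate products U × V with U ∈ τ_X, V ∈ τ_Y (deduplicated):
  ∅ × ∅ = {} (∅)
  {p15} × {x52} = {(p15,x52)}
  {p15} × {x53} = {(p15,x53)}
  {p16} × {x52} = {(p16,x52)}
  {p16} × {x53} = {(p16,x53)}
  {p15} × {x51, x52} = {(p15,x51), (p15,x52)}
  {p15} × {x52, x53} = {(p15,x52), (p15,x53)}
  {p15, p16} × {x52} = {(p15,x52), (p16,x52)}
  {p15, p17} × {x52} = {(p15,x52), (p17,x52)}
  {p15, p16} × {x53} = {(p15,x53), (p16,x53)}
  {p15, p17} × {x53} = {(p15,x53), (p17,x53)}
  {p16} × {x51, x52} = {(p16,x51), (p16,x52)}
  {p16} × {x52, x53} = {(p16,x52), (p16,x53)}
  {p15} × {x51, x52, x53} = {(p15,x51), (p15,x52), (p15,x53)}
  {p15, p16, p17} × {x52} = {(p15,x52), (p16,x52), (p17,x52)}
  {p15, p16, p17} × {x53} = {(p15,x53), (p16,x53), (p17,x53)}
  {p16} × {x51, x52, x53} = {(p16,x51), (p16,x52), (p16,x53)}
  {p15, p16} × {x51, x52} = {(p15,x51), (p15,x52), (p16,x51), (p16,x52)}
  {p15, p17} × {x51, x52} = {(p15,x51), (p15,x52), (p17,x51), (p17,x52)}
  {p15, p16} × {x52, x53} = {(p15,x52), (p15,x53), (p16,x52), (p16,x53)}
  {p15, p17} × {x52, x53} = {(p15,x52), (p15,x53), (p17,x52), (p17,x53)}
  {p15, p16} × {x51, x52, x53} = {(p15,x51), (p15,x52), (p15,x53), (p16,x51), (p16,x52), (p16,x53)}
  {p15, p17} × {x51, x52, x53} = {(p15,x51), (p15,x52), (p15,x53), (p17,x51), (p17,x52), (p17,x53)}
  {p15, p16, p17} × {x51, x52} = {(p15,x51), (p15,x52), (p16,x51), (p16,x52), (p17,x51), (p17,x52)}
  {p15, p16, p17} × {x52, x53} = {(p15,x52), (p15,x53), (p16,x52), (p16,x53), (p17,x52), (p17,x53)}
  {p15, p16, p17} × {x51, x52, x53} = {(p15,x51), (p15,x52), (p15,x53), (p16,x51), (p16,x52), (p16,x53), (p17,x51), (p17,x52), (p17,x53)}
These 26 distinct sets form the basis B.
Close under arbitrary unions to get τ_{X×Y}; counting gives |τ_{X×Y}| = 108.


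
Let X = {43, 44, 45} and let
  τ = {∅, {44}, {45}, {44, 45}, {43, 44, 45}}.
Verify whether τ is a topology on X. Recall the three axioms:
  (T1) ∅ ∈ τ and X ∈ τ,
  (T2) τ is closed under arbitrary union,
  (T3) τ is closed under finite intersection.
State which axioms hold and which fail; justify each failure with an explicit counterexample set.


τ IS a topology on X.

Axiom (T1): ∅ ∈ τ? Yes; X ∈ τ? Yes.
Axiom (T2/T3): check pairwise unions and intersections of members of τ.
All pairwise intersections and unions checked — each lies in τ. Therefore τ satisfies (T1), (T2), (T3): it IS a topology on X.


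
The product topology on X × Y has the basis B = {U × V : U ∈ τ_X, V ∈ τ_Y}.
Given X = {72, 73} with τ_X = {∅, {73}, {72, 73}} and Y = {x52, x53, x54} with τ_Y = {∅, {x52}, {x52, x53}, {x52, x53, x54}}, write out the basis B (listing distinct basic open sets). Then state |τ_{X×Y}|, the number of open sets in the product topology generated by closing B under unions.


Basis B = {∅ × ∅, {73} × {x52}, {72, 73} × {x52}, {73} × {x52, x53}, {73} × {x52, x53, x54}, {72, 73} × {x52, x53}, {72, 73} × {x52, x53, x54}}; |τ_{X×Y}| = 10.

Enumerate products U × V with U ∈ τ_X, V ∈ τ_Y (deduplicated):
  ∅ × ∅ = {} (∅)
  {73} × {x52} = {(73,x52)}
  {72, 73} × {x52} = {(72,x52), (73,x52)}
  {73} × {x52, x53} = {(73,x52), (73,x53)}
  {73} × {x52, x53, x54} = {(73,x52), (73,x53), (73,x54)}
  {72, 73} × {x52, x53} = {(72,x52), (72,x53), (73,x52), (73,x53)}
  {72, 73} × {x52, x53, x54} = {(72,x52), (72,x53), (72,x54), (73,x52), (73,x53), (73,x54)}
These 7 distinct sets form the basis B.
Close under arbitrary unions to get τ_{X×Y}; counting gives |τ_{X×Y}| = 10.


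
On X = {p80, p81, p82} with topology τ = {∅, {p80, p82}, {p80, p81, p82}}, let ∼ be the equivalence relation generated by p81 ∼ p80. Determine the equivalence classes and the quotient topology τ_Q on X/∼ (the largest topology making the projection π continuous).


X/∼ = {[p80=p81], [p82]}; |τ_Q| = 2.

Equivalence classes: [p80=p81], [p82].
Quotient map π: X → X/∼ sends p80 ↦ [p80=p81], p81 ↦ [p80=p81], p82 ↦ [p82].
For each subset V ⊆ X/∼, compute π^{-1}(V) ⊆ X and check whether π^{-1}(V) ∈ τ. V is open in τ_Q iff π^{-1}(V) ∈ τ.
  V = {}: π^{-1}(V) = ∅ ∈ τ ✓.
  V = {[p80=p81]}: π^{-1}(V) = {p80, p81} ∉ τ ✗.
  V = {[p82]}: π^{-1}(V) = {p82} ∉ τ ✗.
  V = {[p80=p81], [p82]}: π^{-1}(V) = {p80, p81, p82} ∈ τ ✓.
Open sets in the quotient: τ_Q = {{}, {[p80=p81], [p82]}} (2 elements).


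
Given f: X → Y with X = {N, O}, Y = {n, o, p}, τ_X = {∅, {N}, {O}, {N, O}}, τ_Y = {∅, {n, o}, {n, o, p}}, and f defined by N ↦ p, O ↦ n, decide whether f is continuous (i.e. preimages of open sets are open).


f IS continuous.

Compute f^{-1}(U) for each U ∈ τ_Y:
  U = ∅: f^{-1}(U) = ∅ ∈ τ_X ✓.
  U = {n, o}: f^{-1}(U) = {O} ∈ τ_X ✓.
  U = {n, o, p}: f^{-1}(U) = {N, O} ∈ τ_X ✓.
Every preimage lies in τ_X, so f IS continuous.


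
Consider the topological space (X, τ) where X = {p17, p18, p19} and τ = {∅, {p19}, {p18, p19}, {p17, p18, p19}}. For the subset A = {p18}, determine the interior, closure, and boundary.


int(A) = ∅, cl(A) = {p17, p18}, ∂A = {p17, p18}.

Closed sets in (X, τ) are complements of opens:
  closed(X, τ) = {∅, {p17}, {p17, p18}, {p17, p18, p19}}.
int(A) = ⋃ {U ∈ τ : U ⊆ A}. Opens contained in A: ∅.
Taking the union of these: int(A) = ∅.
cl(A) = ⋂ {C closed : A ⊆ C}. Closed sets containing A: {p17, p18}, {p17, p18, p19}.
Intersecting these: cl(A) = {p17, p18}.
∂A = cl(A) ∖ int(A) = {p17, p18} ∖ ∅ = {p17, p18}.


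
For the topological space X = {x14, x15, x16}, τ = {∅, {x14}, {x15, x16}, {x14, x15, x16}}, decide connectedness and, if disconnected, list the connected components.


(X, τ) is disconnected; components = [{x14}, {x15, x16}].

Find clopen sets (U ∈ τ with X ∖ U ∈ τ):
  U = ∅, X ∖ U = {x14, x15, x16} — both open, so U is clopen.
  U = {x14}, X ∖ U = {x15, x16} — both open, so U is clopen.
  U = {x15, x16}, X ∖ U = {x14} — both open, so U is clopen.
  U = {x14, x15, x16}, X ∖ U = ∅ — both open, so U is clopen.
Nontrivial clopen(s) exist: e.g. {x15, x16}. So (X, τ) is disconnected.
Compute connected components by grouping points that agree on all clopens:
  component: {x14}
  component: {x15, x16}


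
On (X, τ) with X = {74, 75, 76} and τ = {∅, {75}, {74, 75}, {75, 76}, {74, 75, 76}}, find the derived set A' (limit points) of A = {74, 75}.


A' = {74, 76}

For each x ∈ X, list the open sets U ∈ τ with x ∈ U, then check whether U ∩ (A ∖ {x}) ≠ ∅ for every such U.
  x = 74: opens ∋ x are {74, 75}, {74, 75, 76}; each meets A ∖ {74}, so x IS a limit point.
  x = 75: open {75} ∋ x has {75} ∩ (A ∖ {75}) = ∅, so x is NOT a limit point.
  x = 76: opens ∋ x are {75, 76}, {74, 75, 76}; each meets A ∖ {76}, so x IS a limit point.
Collecting: A' = {74, 76}.


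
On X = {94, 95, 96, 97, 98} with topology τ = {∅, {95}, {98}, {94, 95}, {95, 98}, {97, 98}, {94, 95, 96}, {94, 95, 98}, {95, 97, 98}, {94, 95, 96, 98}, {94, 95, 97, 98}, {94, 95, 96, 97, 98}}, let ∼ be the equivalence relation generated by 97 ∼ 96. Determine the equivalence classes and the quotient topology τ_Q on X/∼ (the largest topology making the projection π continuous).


X/∼ = {[94], [95], [96=97], [98]}; |τ_Q| = 7.

Equivalence classes: [94], [95], [96=97], [98].
Quotient map π: X → X/∼ sends 94 ↦ [94], 95 ↦ [95], 96 ↦ [96=97], 97 ↦ [96=97], 98 ↦ [98].
For each subset V ⊆ X/∼, compute π^{-1}(V) ⊆ X and check whether π^{-1}(V) ∈ τ. V is open in τ_Q iff π^{-1}(V) ∈ τ.
  V = {}: π^{-1}(V) = ∅ ∈ τ ✓.
  V = {[94]}: π^{-1}(V) = {94} ∉ τ ✗.
  V = {[95]}: π^{-1}(V) = {95} ∈ τ ✓.
  V = {[94], [95]}: π^{-1}(V) = {94, 95} ∈ τ ✓.
  V = {[96=97]}: π^{-1}(V) = {96, 97} ∉ τ ✗.
  V = {[94], [96=97]}: π^{-1}(V) = {94, 96, 97} ∉ τ ✗.
  V = {[95], [96=97]}: π^{-1}(V) = {95, 96, 97} ∉ τ ✗.
  V = {[94], [95], [96=97]}: π^{-1}(V) = {94, 95, 96, 97} ∉ τ ✗.
  V = {[98]}: π^{-1}(V) = {98} ∈ τ ✓.
  V = {[94], [98]}: π^{-1}(V) = {94, 98} ∉ τ ✗.
  V = {[95], [98]}: π^{-1}(V) = {95, 98} ∈ τ ✓.
  V = {[94], [95], [98]}: π^{-1}(V) = {94, 95, 98} ∈ τ ✓.
  V = {[96=97], [98]}: π^{-1}(V) = {96, 97, 98} ∉ τ ✗.
  V = {[94], [96=97], [98]}: π^{-1}(V) = {94, 96, 97, 98} ∉ τ ✗.
  V = {[95], [96=97], [98]}: π^{-1}(V) = {95, 96, 97, 98} ∉ τ ✗.
  V = {[94], [95], [96=97], [98]}: π^{-1}(V) = {94, 95, 96, 97, 98} ∈ τ ✓.
Open sets in the quotient: τ_Q = {{}, {[95]}, {[94], [95]}, {[98]}, {[95], [98]}, {[94], [95], [98]}, {[94], [95], [96=97], [98]}} (7 elements).


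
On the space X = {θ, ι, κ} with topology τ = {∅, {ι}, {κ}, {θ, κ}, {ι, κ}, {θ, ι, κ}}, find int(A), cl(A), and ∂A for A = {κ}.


int(A) = {κ}, cl(A) = {θ, κ}, ∂A = {θ}.

Closed sets in (X, τ) are complements of opens:
  closed(X, τ) = {∅, {θ}, {ι}, {θ, ι}, {θ, κ}, {θ, ι, κ}}.
int(A) = ⋃ {U ∈ τ : U ⊆ A}. Opens contained in A: ∅, {κ}.
Taking the union of these: int(A) = {κ}.
cl(A) = ⋂ {C closed : A ⊆ C}. Closed sets containing A: {θ, κ}, {θ, ι, κ}.
Intersecting these: cl(A) = {θ, κ}.
∂A = cl(A) ∖ int(A) = {θ, κ} ∖ {κ} = {θ}.


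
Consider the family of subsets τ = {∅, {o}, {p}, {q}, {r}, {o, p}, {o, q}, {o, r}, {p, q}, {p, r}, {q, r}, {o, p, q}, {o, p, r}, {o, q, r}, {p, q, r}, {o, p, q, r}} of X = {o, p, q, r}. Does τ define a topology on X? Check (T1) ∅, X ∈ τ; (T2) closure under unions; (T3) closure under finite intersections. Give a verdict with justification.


τ IS a topology on X.

Axiom (T1): ∅ ∈ τ? Yes; X ∈ τ? Yes.
Axiom (T2/T3): check pairwise unions and intersections of members of τ.
All pairwise intersections and unions checked — each lies in τ. Therefore τ satisfies (T1), (T2), (T3): it IS a topology on X.


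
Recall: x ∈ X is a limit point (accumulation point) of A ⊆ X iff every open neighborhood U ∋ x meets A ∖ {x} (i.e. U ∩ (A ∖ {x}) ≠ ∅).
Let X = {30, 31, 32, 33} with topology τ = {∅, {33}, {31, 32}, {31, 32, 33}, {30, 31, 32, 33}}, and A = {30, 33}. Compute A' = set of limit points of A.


A' = {30}

For each x ∈ X, list the open sets U ∈ τ with x ∈ U, then check whether U ∩ (A ∖ {x}) ≠ ∅ for every such U.
  x = 30: opens ∋ x are {30, 31, 32, 33}; each meets A ∖ {30}, so x IS a limit point.
  x = 31: open {31, 32} ∋ x has {31, 32} ∩ (A ∖ {31}) = ∅, so x is NOT a limit point.
  x = 32: open {31, 32} ∋ x has {31, 32} ∩ (A ∖ {32}) = ∅, so x is NOT a limit point.
  x = 33: open {33} ∋ x has {33} ∩ (A ∖ {33}) = ∅, so x is NOT a limit point.
Collecting: A' = {30}.


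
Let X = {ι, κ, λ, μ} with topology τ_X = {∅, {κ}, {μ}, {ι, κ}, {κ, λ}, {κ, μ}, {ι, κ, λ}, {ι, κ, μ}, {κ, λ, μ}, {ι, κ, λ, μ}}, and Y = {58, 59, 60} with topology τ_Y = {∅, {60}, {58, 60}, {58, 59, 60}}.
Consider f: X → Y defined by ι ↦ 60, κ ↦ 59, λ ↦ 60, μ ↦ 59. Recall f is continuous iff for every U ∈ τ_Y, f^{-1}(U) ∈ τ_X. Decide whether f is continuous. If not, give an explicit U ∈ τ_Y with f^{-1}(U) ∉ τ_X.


f is NOT continuous.

Compute f^{-1}(U) for each U ∈ τ_Y:
  U = ∅: f^{-1}(U) = ∅ ∈ τ_X ✓.
  U = {60}: f^{-1}(U) = {ι, λ} ∉ τ_X ✗.
  U = {58, 60}: f^{-1}(U) = {ι, λ} ∉ τ_X ✗.
  U = {58, 59, 60}: f^{-1}(U) = {ι, κ, λ, μ} ∈ τ_X ✓.
Found U = {60} with f^{-1}(U) = {ι, λ} not in τ_X. Therefore f is NOT continuous.


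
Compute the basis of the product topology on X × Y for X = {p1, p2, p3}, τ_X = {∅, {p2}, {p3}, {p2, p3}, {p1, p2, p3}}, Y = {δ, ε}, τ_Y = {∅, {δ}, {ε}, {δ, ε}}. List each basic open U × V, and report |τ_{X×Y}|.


Basis B = {∅ × ∅, {p2} × {δ}, {p2} × {ε}, {p3} × {δ}, {p3} × {ε}, {p2} × {δ, ε}, {p2, p3} × {δ}, {p2, p3} × {ε}, {p3} × {δ, ε}, {p1, p2, p3} × {δ}, {p1, p2, p3} × {ε}, {p2, p3} × {δ, ε}, {p1, p2, p3} × {δ, ε}}; |τ_{X×Y}| = 25.

Enumerate products U × V with U ∈ τ_X, V ∈ τ_Y (deduplicated):
  ∅ × ∅ = {} (∅)
  {p2} × {δ} = {(p2,δ)}
  {p2} × {ε} = {(p2,ε)}
  {p3} × {δ} = {(p3,δ)}
  {p3} × {ε} = {(p3,ε)}
  {p2} × {δ, ε} = {(p2,δ), (p2,ε)}
  {p2, p3} × {δ} = {(p2,δ), (p3,δ)}
  {p2, p3} × {ε} = {(p2,ε), (p3,ε)}
  {p3} × {δ, ε} = {(p3,δ), (p3,ε)}
  {p1, p2, p3} × {δ} = {(p1,δ), (p2,δ), (p3,δ)}
  {p1, p2, p3} × {ε} = {(p1,ε), (p2,ε), (p3,ε)}
  {p2, p3} × {δ, ε} = {(p2,δ), (p2,ε), (p3,δ), (p3,ε)}
  {p1, p2, p3} × {δ, ε} = {(p1,δ), (p1,ε), (p2,δ), (p2,ε), (p3,δ), (p3,ε)}
These 13 distinct sets form the basis B.
Close under arbitrary unions to get τ_{X×Y}; counting gives |τ_{X×Y}| = 25.


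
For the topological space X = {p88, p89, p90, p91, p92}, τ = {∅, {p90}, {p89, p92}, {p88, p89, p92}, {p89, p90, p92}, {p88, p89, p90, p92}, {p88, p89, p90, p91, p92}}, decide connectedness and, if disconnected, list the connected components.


(X, τ) is connected.

Find clopen sets (U ∈ τ with X ∖ U ∈ τ):
  U = ∅, X ∖ U = {p88, p89, p90, p91, p92} — both open, so U is clopen.
  U = {p88, p89, p90, p91, p92}, X ∖ U = ∅ — both open, so U is clopen.
Only trivial clopens (∅ and X) exist, so (X, τ) is connected.
Compute connected components by grouping points that agree on all clopens:
  component: {p88, p89, p90, p91, p92}


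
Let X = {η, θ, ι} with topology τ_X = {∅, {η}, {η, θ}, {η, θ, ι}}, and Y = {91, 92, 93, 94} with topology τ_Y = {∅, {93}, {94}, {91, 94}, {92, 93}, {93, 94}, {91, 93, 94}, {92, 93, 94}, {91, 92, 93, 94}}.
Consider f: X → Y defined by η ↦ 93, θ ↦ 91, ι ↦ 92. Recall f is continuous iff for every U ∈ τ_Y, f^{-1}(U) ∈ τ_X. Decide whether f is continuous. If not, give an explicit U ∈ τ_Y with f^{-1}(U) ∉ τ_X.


f is NOT continuous.

Compute f^{-1}(U) for each U ∈ τ_Y:
  U = ∅: f^{-1}(U) = ∅ ∈ τ_X ✓.
  U = {93}: f^{-1}(U) = {η} ∈ τ_X ✓.
  U = {94}: f^{-1}(U) = ∅ ∈ τ_X ✓.
  U = {91, 94}: f^{-1}(U) = {θ} ∉ τ_X ✗.
  U = {92, 93}: f^{-1}(U) = {η, ι} ∉ τ_X ✗.
  U = {93, 94}: f^{-1}(U) = {η} ∈ τ_X ✓.
  U = {91, 93, 94}: f^{-1}(U) = {η, θ} ∈ τ_X ✓.
  U = {92, 93, 94}: f^{-1}(U) = {η, ι} ∉ τ_X ✗.
  U = {91, 92, 93, 94}: f^{-1}(U) = {η, θ, ι} ∈ τ_X ✓.
Found U = {91, 94} with f^{-1}(U) = {θ} not in τ_X. Therefore f is NOT continuous.


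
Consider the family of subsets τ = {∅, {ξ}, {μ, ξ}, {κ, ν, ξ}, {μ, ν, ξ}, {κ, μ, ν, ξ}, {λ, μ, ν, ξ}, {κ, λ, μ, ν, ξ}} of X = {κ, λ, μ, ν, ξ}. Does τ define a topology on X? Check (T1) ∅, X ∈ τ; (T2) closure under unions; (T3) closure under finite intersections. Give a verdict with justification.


τ is NOT a topology on X.

Axiom (T1): ∅ ∈ τ? Yes; X ∈ τ? Yes.
Axiom (T2/T3): check pairwise unions and intersections of members of τ.
Counterexample for (T3): {κ, ν, ξ} ∩ {μ, ν, ξ} = {ν, ξ} ∉ τ. Therefore τ is NOT a topology.


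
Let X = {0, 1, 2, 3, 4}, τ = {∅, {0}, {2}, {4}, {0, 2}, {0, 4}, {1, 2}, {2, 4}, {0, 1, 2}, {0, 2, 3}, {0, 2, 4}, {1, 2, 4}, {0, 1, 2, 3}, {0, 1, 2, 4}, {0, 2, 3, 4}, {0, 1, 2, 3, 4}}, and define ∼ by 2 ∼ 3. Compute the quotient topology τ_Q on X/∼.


X/∼ = {[0], [1], [2=3], [4]}; |τ_Q| = 8.

Equivalence classes: [0], [1], [2=3], [4].
Quotient map π: X → X/∼ sends 0 ↦ [0], 1 ↦ [1], 2 ↦ [2=3], 3 ↦ [2=3], 4 ↦ [4].
For each subset V ⊆ X/∼, compute π^{-1}(V) ⊆ X and check whether π^{-1}(V) ∈ τ. V is open in τ_Q iff π^{-1}(V) ∈ τ.
  V = {}: π^{-1}(V) = ∅ ∈ τ ✓.
  V = {[0]}: π^{-1}(V) = {0} ∈ τ ✓.
  V = {[1]}: π^{-1}(V) = {1} ∉ τ ✗.
  V = {[0], [1]}: π^{-1}(V) = {0, 1} ∉ τ ✗.
  V = {[2=3]}: π^{-1}(V) = {2, 3} ∉ τ ✗.
  V = {[0], [2=3]}: π^{-1}(V) = {0, 2, 3} ∈ τ ✓.
  V = {[1], [2=3]}: π^{-1}(V) = {1, 2, 3} ∉ τ ✗.
  V = {[0], [1], [2=3]}: π^{-1}(V) = {0, 1, 2, 3} ∈ τ ✓.
  V = {[4]}: π^{-1}(V) = {4} ∈ τ ✓.
  V = {[0], [4]}: π^{-1}(V) = {0, 4} ∈ τ ✓.
  V = {[1], [4]}: π^{-1}(V) = {1, 4} ∉ τ ✗.
  V = {[0], [1], [4]}: π^{-1}(V) = {0, 1, 4} ∉ τ ✗.
  V = {[2=3], [4]}: π^{-1}(V) = {2, 3, 4} ∉ τ ✗.
  V = {[0], [2=3], [4]}: π^{-1}(V) = {0, 2, 3, 4} ∈ τ ✓.
  V = {[1], [2=3], [4]}: π^{-1}(V) = {1, 2, 3, 4} ∉ τ ✗.
  V = {[0], [1], [2=3], [4]}: π^{-1}(V) = {0, 1, 2, 3, 4} ∈ τ ✓.
Open sets in the quotient: τ_Q = {{}, {[0]}, {[0], [2=3]}, {[0], [1], [2=3]}, {[4]}, {[0], [4]}, {[0], [2=3], [4]}, {[0], [1], [2=3], [4]}} (8 elements).


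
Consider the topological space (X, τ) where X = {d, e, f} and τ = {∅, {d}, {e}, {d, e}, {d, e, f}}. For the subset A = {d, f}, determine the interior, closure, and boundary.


int(A) = {d}, cl(A) = {d, f}, ∂A = {f}.

Closed sets in (X, τ) are complements of opens:
  closed(X, τ) = {∅, {f}, {d, f}, {e, f}, {d, e, f}}.
int(A) = ⋃ {U ∈ τ : U ⊆ A}. Opens contained in A: ∅, {d}.
Taking the union of these: int(A) = {d}.
cl(A) = ⋂ {C closed : A ⊆ C}. Closed sets containing A: {d, f}, {d, e, f}.
Intersecting these: cl(A) = {d, f}.
∂A = cl(A) ∖ int(A) = {d, f} ∖ {d} = {f}.


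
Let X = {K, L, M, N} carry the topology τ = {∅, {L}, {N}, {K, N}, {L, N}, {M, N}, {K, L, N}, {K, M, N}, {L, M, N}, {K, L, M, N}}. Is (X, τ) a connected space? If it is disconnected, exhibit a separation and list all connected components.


(X, τ) is disconnected; components = [{L}, {K, M, N}].

Find clopen sets (U ∈ τ with X ∖ U ∈ τ):
  U = ∅, X ∖ U = {K, L, M, N} — both open, so U is clopen.
  U = {L}, X ∖ U = {K, M, N} — both open, so U is clopen.
  U = {K, M, N}, X ∖ U = {L} — both open, so U is clopen.
  U = {K, L, M, N}, X ∖ U = ∅ — both open, so U is clopen.
Nontrivial clopen(s) exist: e.g. {K, M, N}. So (X, τ) is disconnected.
Compute connected components by grouping points that agree on all clopens:
  component: {L}
  component: {K, M, N}


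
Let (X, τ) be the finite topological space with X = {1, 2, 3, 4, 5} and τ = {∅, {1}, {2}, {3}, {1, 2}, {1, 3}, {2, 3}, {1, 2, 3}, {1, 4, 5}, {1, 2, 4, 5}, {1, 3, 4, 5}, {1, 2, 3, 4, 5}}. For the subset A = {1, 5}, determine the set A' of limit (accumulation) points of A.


A' = {4, 5}

For each x ∈ X, list the open sets U ∈ τ with x ∈ U, then check whether U ∩ (A ∖ {x}) ≠ ∅ for every such U.
  x = 1: open {1} ∋ x has {1} ∩ (A ∖ {1}) = ∅, so x is NOT a limit point.
  x = 2: open {2} ∋ x has {2} ∩ (A ∖ {2}) = ∅, so x is NOT a limit point.
  x = 3: open {3} ∋ x has {3} ∩ (A ∖ {3}) = ∅, so x is NOT a limit point.
  x = 4: opens ∋ x are {1, 4, 5}, {1, 2, 4, 5}, {1, 3, 4, 5}, {1, 2, 3, 4, 5}; each meets A ∖ {4}, so x IS a limit point.
  x = 5: opens ∋ x are {1, 4, 5}, {1, 2, 4, 5}, {1, 3, 4, 5}, {1, 2, 3, 4, 5}; each meets A ∖ {5}, so x IS a limit point.
Collecting: A' = {4, 5}.


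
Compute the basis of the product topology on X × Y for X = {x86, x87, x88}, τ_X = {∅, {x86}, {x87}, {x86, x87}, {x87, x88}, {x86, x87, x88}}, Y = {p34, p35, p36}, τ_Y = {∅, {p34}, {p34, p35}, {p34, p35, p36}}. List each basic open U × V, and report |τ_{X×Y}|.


Basis B = {∅ × ∅, {x86} × {p34}, {x87} × {p34}, {x86} × {p34, p35}, {x86, x87} × {p34}, {x87} × {p34, p35}, {x87, x88} × {p34}, {x86} × {p34, p35, p36}, {x86, x87, x88} × {p34}, {x87} × {p34, p35, p36}, {x86, x87} × {p34, p35}, {x87, x88} × {p34, p35}, {x86, x87} × {p34, p35, p36}, {x86, x87, x88} × {p34, p35}, {x87, x88} × {p34, p35, p36}, {x86, x87, x88} × {p34, p35, p36}}; |τ_{X×Y}| = 40.

Enumerate products U × V with U ∈ τ_X, V ∈ τ_Y (deduplicated):
  ∅ × ∅ = {} (∅)
  {x86} × {p34} = {(x86,p34)}
  {x87} × {p34} = {(x87,p34)}
  {x86} × {p34, p35} = {(x86,p34), (x86,p35)}
  {x86, x87} × {p34} = {(x86,p34), (x87,p34)}
  {x87} × {p34, p35} = {(x87,p34), (x87,p35)}
  {x87, x88} × {p34} = {(x87,p34), (x88,p34)}
  {x86} × {p34, p35, p36} = {(x86,p34), (x86,p35), (x86,p36)}
  {x86, x87, x88} × {p34} = {(x86,p34), (x87,p34), (x88,p34)}
  {x87} × {p34, p35, p36} = {(x87,p34), (x87,p35), (x87,p36)}
  {x86, x87} × {p34, p35} = {(x86,p34), (x86,p35), (x87,p34), (x87,p35)}
  {x87, x88} × {p34, p35} = {(x87,p34), (x87,p35), (x88,p34), (x88,p35)}
  {x86, x87} × {p34, p35, p36} = {(x86,p34), (x86,p35), (x86,p36), (x87,p34), (x87,p35), (x87,p36)}
  {x86, x87, x88} × {p34, p35} = {(x86,p34), (x86,p35), (x87,p34), (x87,p35), (x88,p34), (x88,p35)}
  {x87, x88} × {p34, p35, p36} = {(x87,p34), (x87,p35), (x87,p36), (x88,p34), (x88,p35), (x88,p36)}
  {x86, x87, x88} × {p34, p35, p36} = {(x86,p34), (x86,p35), (x86,p36), (x87,p34), (x87,p35), (x87,p36), (x88,p34), (x88,p35), (x88,p36)}
These 16 distinct sets form the basis B.
Close under arbitrary unions to get τ_{X×Y}; counting gives |τ_{X×Y}| = 40.


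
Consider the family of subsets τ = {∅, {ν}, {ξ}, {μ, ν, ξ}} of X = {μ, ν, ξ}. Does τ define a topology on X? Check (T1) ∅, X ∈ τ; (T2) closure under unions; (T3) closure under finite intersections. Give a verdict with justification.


τ is NOT a topology on X.

Axiom (T1): ∅ ∈ τ? Yes; X ∈ τ? Yes.
Axiom (T2/T3): check pairwise unions and intersections of members of τ.
Counterexample for (T2): {ν} ∪ {ξ} = {ν, ξ} ∉ τ. Therefore τ is NOT a topology.


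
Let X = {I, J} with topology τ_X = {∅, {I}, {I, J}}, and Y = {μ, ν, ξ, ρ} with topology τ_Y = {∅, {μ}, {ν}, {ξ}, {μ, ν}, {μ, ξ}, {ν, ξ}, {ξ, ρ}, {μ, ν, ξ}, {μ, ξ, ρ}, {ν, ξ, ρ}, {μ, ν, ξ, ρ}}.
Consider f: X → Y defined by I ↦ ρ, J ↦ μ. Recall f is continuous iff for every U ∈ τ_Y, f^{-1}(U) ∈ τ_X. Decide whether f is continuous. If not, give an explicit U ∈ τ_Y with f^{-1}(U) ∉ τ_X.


f is NOT continuous.

Compute f^{-1}(U) for each U ∈ τ_Y:
  U = ∅: f^{-1}(U) = ∅ ∈ τ_X ✓.
  U = {μ}: f^{-1}(U) = {J} ∉ τ_X ✗.
  U = {ν}: f^{-1}(U) = ∅ ∈ τ_X ✓.
  U = {ξ}: f^{-1}(U) = ∅ ∈ τ_X ✓.
  U = {μ, ν}: f^{-1}(U) = {J} ∉ τ_X ✗.
  U = {μ, ξ}: f^{-1}(U) = {J} ∉ τ_X ✗.
  U = {ν, ξ}: f^{-1}(U) = ∅ ∈ τ_X ✓.
  U = {ξ, ρ}: f^{-1}(U) = {I} ∈ τ_X ✓.
  U = {μ, ν, ξ}: f^{-1}(U) = {J} ∉ τ_X ✗.
  U = {μ, ξ, ρ}: f^{-1}(U) = {I, J} ∈ τ_X ✓.
  U = {ν, ξ, ρ}: f^{-1}(U) = {I} ∈ τ_X ✓.
  U = {μ, ν, ξ, ρ}: f^{-1}(U) = {I, J} ∈ τ_X ✓.
Found U = {μ} with f^{-1}(U) = {J} not in τ_X. Therefore f is NOT continuous.
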